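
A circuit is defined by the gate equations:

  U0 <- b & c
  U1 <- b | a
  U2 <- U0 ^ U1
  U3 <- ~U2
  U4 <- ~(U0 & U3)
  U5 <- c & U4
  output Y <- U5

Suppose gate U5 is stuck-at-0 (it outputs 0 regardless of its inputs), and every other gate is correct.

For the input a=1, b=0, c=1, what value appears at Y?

Propagate with U5 forced: U0=0, U1=1, U2=1, U3=0, U4=1, U5=0 [stuck-at-0].
So Y = 0. (Without the fault it would be 1.)

0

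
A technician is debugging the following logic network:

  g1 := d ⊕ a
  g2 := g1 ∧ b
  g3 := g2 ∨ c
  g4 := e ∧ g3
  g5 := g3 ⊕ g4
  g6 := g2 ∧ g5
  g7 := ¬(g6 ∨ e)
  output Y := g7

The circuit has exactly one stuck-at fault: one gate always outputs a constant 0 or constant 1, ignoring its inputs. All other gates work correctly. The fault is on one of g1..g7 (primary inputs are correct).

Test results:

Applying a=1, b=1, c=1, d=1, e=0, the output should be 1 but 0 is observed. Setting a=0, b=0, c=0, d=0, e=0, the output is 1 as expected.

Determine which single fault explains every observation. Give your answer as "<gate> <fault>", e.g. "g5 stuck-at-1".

g1 stuck-at-1

Fault-free values for test 1 (a=1, b=1, c=1, d=1, e=0): g1=0, g2=0, g3=1, g4=0, g5=1, g6=0, g7=1, giving Y=1. Observed 0.
Test 1: faults giving observed 0 are {g1 stuck-at-1, g2 stuck-at-1, g6 stuck-at-1, g7 stuck-at-0}.
Test 2 (a=0, b=0, c=0, d=0, e=0): fault-free g1=0, g2=0, g3=0, g4=0, g5=0, g6=0, g7=1 → 1; observed 1. Eliminates g2 stuck-at-1, g6 stuck-at-1, g7 stuck-at-0.
Only g1 stuck-at-1 is consistent with every test.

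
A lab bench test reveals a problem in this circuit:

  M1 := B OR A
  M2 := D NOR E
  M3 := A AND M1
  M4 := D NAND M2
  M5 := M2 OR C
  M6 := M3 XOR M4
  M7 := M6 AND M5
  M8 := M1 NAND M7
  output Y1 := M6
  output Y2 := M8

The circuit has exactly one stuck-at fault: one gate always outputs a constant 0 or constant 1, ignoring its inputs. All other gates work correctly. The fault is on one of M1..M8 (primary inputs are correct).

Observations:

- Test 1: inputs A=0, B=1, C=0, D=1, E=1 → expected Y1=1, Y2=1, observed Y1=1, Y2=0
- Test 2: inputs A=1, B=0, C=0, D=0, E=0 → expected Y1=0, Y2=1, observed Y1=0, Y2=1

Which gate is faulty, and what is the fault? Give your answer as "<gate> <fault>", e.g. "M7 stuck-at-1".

M5 stuck-at-1

Fault-free values for test 1 (A=0, B=1, C=0, D=1, E=1): M1=1, M2=0, M3=0, M4=1, M5=0, M6=1, M7=0, M8=1, giving Y1=1, Y2=1. Observed Y1=1, Y2=0.
Test 1: faults giving observed Y1=1, Y2=0 are {M5 stuck-at-1, M7 stuck-at-1, M8 stuck-at-0}.
Test 2 (A=1, B=0, C=0, D=0, E=0): fault-free M1=1, M2=1, M3=1, M4=1, M5=1, M6=0, M7=0, M8=1 → Y1=0, Y2=1; observed Y1=0, Y2=1. Eliminates M7 stuck-at-1, M8 stuck-at-0.
Only M5 stuck-at-1 is consistent with every test.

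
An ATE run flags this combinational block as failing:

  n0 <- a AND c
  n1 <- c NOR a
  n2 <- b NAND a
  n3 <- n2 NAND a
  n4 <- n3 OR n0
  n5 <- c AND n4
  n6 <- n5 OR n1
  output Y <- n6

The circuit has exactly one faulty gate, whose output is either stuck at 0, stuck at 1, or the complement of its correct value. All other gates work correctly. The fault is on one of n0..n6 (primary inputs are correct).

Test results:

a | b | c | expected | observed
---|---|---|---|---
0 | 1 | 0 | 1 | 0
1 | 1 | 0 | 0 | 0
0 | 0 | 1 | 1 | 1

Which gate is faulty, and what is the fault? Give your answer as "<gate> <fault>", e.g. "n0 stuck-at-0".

n1 stuck-at-0

Fault-free values for test 1 (a=0, b=1, c=0): n0=0, n1=1, n2=1, n3=1, n4=1, n5=0, n6=1, giving Y=1. Observed 0.
Test 1: faults giving observed 0 are {n1 stuck-at-0, n1 inverted output, n6 stuck-at-0, n6 inverted output}.
Test 2 (a=1, b=1, c=0): fault-free n0=0, n1=0, n2=0, n3=1, n4=1, n5=0, n6=0 → 0; observed 0. Eliminates n1 inverted output, n6 inverted output.
Test 3 (a=0, b=0, c=1): fault-free n0=0, n1=0, n2=1, n3=1, n4=1, n5=1, n6=1 → 1; observed 1. Eliminates n6 stuck-at-0.
Only n1 stuck-at-0 is consistent with every test.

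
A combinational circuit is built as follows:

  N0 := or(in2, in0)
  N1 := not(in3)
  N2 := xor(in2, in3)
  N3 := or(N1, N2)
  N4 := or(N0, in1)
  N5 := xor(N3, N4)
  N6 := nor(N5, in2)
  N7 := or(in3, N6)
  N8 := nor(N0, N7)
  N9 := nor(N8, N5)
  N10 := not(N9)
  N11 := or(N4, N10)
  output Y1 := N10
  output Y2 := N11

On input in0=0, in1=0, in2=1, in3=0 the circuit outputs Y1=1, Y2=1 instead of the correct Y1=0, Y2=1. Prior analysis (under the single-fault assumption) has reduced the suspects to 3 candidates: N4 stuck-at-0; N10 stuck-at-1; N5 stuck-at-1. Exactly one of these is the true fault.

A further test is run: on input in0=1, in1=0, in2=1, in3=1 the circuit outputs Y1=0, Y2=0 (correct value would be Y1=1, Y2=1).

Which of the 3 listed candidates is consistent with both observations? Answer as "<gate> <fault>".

Evaluate each candidate on input in0=1, in1=0, in2=1, in3=1:
  N4 stuck-at-0: N0=1, N1=0, N2=0, N3=0, N4=0 [stuck-at-0], N5=0, N6=0, N7=1, N8=0, N9=1, N10=0, N11=0 → Y1=0, Y2=0 — matches
  N10 stuck-at-1: N0=1, N1=0, N2=0, N3=0, N4=1, N5=1, N6=0, N7=1, N8=0, N9=0, N10=1 [stuck-at-1], N11=1 → Y1=1, Y2=1 — eliminated
  N5 stuck-at-1: N0=1, N1=0, N2=0, N3=0, N4=1, N5=1 [stuck-at-1], N6=0, N7=1, N8=0, N9=0, N10=1, N11=1 → Y1=1, Y2=1 — eliminated
Only N4 stuck-at-0 reproduces the observed Y1=0, Y2=0.

N4 stuck-at-0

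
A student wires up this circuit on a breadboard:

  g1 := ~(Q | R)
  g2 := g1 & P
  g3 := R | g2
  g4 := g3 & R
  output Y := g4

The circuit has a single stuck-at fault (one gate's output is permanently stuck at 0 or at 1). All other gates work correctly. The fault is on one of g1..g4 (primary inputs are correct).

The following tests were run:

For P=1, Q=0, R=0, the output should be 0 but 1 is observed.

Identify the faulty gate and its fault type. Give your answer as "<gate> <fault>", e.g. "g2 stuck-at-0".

Fault-free values for test 1 (P=1, Q=0, R=0): g1=1, g2=1, g3=1, g4=0, giving Y=0. Observed 1.
Test 1: faults giving observed 1 are {g4 stuck-at-1}.
Only g4 stuck-at-1 is consistent with every test.

g4 stuck-at-1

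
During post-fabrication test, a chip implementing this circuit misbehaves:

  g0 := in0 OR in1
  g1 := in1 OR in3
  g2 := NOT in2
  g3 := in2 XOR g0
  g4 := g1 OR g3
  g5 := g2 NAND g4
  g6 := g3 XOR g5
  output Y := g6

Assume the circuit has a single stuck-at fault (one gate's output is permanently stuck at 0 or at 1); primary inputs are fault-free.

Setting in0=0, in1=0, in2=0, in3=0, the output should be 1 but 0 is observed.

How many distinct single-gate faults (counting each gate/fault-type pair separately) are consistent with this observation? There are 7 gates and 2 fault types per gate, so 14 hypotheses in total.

4

Fault-free: g0=0, g1=0, g2=1, g3=0, g4=0, g5=1, g6=1 → 1. Observed 0.
  g0 stuck-at-0: output 1 ✗
  g0 stuck-at-1: output 1 ✗
  g1 stuck-at-0: output 1 ✗
  g1 stuck-at-1: output 0 ✓
  g2 stuck-at-0: output 1 ✗
  g2 stuck-at-1: output 1 ✗
  g3 stuck-at-0: output 1 ✗
  g3 stuck-at-1: output 1 ✗
  g4 stuck-at-0: output 1 ✗
  g4 stuck-at-1: output 0 ✓
  g5 stuck-at-0: output 0 ✓
  g5 stuck-at-1: output 1 ✗
  g6 stuck-at-0: output 0 ✓
  g6 stuck-at-1: output 1 ✗
Consistent faults: {g1 stuck-at-1, g4 stuck-at-1, g5 stuck-at-0, g6 stuck-at-0} — 4 in all.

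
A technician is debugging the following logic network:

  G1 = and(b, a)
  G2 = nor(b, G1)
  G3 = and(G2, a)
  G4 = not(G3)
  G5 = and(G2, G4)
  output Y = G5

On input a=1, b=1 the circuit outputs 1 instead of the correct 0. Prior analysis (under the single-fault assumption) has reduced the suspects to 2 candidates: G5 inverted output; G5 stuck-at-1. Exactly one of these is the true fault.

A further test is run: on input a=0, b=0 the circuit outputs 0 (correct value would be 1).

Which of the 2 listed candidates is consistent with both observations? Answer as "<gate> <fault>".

Evaluate each candidate on input a=0, b=0:
  G5 inverted output: G1=0, G2=1, G3=0, G4=1, G5=0 [inverted output] → 0 — matches
  G5 stuck-at-1: G1=0, G2=1, G3=0, G4=1, G5=1 [stuck-at-1] → 1 — eliminated
Only G5 inverted output reproduces the observed 0.

G5 inverted output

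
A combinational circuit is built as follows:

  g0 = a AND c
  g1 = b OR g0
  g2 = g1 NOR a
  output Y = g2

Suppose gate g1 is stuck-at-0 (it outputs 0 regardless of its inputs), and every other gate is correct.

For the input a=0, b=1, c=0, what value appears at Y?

Propagate with g1 forced: g0=0, g1=0 [stuck-at-0], g2=1.
So Y = 1. (Without the fault it would be 0.)

1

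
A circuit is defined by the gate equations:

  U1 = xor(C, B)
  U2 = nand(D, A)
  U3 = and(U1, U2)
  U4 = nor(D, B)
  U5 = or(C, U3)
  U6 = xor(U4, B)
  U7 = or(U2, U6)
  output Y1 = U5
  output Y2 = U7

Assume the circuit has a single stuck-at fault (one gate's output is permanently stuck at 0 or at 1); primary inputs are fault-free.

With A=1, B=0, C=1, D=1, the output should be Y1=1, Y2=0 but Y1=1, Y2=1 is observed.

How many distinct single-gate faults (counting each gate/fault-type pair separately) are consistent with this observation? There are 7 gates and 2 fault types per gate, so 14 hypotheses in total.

4

Fault-free: U1=1, U2=0, U3=0, U4=0, U5=1, U6=0, U7=0 → Y1=1, Y2=0. Observed Y1=1, Y2=1.
  U1 stuck-at-0: output Y1=1, Y2=0 ✗
  U1 stuck-at-1: output Y1=1, Y2=0 ✗
  U2 stuck-at-0: output Y1=1, Y2=0 ✗
  U2 stuck-at-1: output Y1=1, Y2=1 ✓
  U3 stuck-at-0: output Y1=1, Y2=0 ✗
  U3 stuck-at-1: output Y1=1, Y2=0 ✗
  U4 stuck-at-0: output Y1=1, Y2=0 ✗
  U4 stuck-at-1: output Y1=1, Y2=1 ✓
  U5 stuck-at-0: output Y1=0, Y2=0 ✗
  U5 stuck-at-1: output Y1=1, Y2=0 ✗
  U6 stuck-at-0: output Y1=1, Y2=0 ✗
  U6 stuck-at-1: output Y1=1, Y2=1 ✓
  U7 stuck-at-0: output Y1=1, Y2=0 ✗
  U7 stuck-at-1: output Y1=1, Y2=1 ✓
Consistent faults: {U2 stuck-at-1, U4 stuck-at-1, U6 stuck-at-1, U7 stuck-at-1} — 4 in all.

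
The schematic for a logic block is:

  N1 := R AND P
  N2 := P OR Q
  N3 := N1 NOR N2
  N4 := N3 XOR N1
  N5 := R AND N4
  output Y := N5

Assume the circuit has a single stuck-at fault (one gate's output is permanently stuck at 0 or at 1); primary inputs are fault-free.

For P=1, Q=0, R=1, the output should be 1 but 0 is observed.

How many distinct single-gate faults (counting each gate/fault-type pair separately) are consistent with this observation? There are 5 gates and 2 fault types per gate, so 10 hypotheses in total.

4

Fault-free: N1=1, N2=1, N3=0, N4=1, N5=1 → 1. Observed 0.
  N1 stuck-at-0: output 0 ✓
  N1 stuck-at-1: output 1 ✗
  N2 stuck-at-0: output 1 ✗
  N2 stuck-at-1: output 1 ✗
  N3 stuck-at-0: output 1 ✗
  N3 stuck-at-1: output 0 ✓
  N4 stuck-at-0: output 0 ✓
  N4 stuck-at-1: output 1 ✗
  N5 stuck-at-0: output 0 ✓
  N5 stuck-at-1: output 1 ✗
Consistent faults: {N1 stuck-at-0, N3 stuck-at-1, N4 stuck-at-0, N5 stuck-at-0} — 4 in all.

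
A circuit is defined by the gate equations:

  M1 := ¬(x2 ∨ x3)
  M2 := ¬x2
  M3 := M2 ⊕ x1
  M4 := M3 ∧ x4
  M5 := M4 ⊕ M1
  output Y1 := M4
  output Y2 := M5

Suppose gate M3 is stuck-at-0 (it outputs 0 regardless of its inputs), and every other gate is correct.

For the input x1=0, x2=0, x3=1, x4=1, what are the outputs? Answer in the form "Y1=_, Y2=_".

Y1=0, Y2=0

Propagate with M3 forced: M1=0, M2=1, M3=0 [stuck-at-0], M4=0, M5=0.
So the outputs are Y1=0, Y2=0. (Without the fault they would be Y1=1, Y2=1.)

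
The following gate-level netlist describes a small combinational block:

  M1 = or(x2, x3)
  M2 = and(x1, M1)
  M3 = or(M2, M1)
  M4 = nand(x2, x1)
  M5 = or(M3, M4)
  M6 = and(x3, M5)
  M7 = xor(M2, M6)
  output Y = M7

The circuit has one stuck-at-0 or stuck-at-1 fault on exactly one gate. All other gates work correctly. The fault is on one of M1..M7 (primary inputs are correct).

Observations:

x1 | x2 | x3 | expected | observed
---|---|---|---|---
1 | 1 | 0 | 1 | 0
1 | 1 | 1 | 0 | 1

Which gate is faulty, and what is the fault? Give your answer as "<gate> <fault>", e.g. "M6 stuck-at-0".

M2 stuck-at-0

Fault-free values for test 1 (x1=1, x2=1, x3=0): M1=1, M2=1, M3=1, M4=0, M5=1, M6=0, M7=1, giving Y=1. Observed 0.
Test 1: faults giving observed 0 are {M1 stuck-at-0, M2 stuck-at-0, M6 stuck-at-1, M7 stuck-at-0}.
Test 2 (x1=1, x2=1, x3=1): fault-free M1=1, M2=1, M3=1, M4=0, M5=1, M6=1, M7=0 → 0; observed 1. Eliminates M1 stuck-at-0, M6 stuck-at-1, M7 stuck-at-0.
Only M2 stuck-at-0 is consistent with every test.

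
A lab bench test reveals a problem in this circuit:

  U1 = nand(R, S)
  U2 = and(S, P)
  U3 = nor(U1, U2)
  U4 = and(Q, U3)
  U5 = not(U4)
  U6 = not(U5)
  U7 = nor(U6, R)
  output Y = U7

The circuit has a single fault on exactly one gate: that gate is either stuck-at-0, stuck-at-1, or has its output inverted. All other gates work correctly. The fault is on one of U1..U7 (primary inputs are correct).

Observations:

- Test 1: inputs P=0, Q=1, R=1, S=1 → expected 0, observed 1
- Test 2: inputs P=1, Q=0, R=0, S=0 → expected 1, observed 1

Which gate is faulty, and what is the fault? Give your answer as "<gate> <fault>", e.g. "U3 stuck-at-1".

U7 stuck-at-1

Fault-free values for test 1 (P=0, Q=1, R=1, S=1): U1=0, U2=0, U3=1, U4=1, U5=0, U6=1, U7=0, giving Y=0. Observed 1.
Test 1: faults giving observed 1 are {U7 stuck-at-1, U7 inverted output}.
Test 2 (P=1, Q=0, R=0, S=0): fault-free U1=1, U2=0, U3=0, U4=0, U5=1, U6=0, U7=1 → 1; observed 1. Eliminates U7 inverted output.
Only U7 stuck-at-1 is consistent with every test.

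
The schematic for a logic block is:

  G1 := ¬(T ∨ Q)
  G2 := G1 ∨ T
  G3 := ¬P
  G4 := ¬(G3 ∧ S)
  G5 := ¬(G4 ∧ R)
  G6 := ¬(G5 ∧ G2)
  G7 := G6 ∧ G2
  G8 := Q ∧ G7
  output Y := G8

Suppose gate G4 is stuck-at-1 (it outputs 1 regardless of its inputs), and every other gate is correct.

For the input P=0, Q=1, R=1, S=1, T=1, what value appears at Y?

1

Propagate with G4 forced: G1=0, G2=1, G3=1, G4=1 [stuck-at-1], G5=0, G6=1, G7=1, G8=1.
So Y = 1. (Without the fault it would be 0.)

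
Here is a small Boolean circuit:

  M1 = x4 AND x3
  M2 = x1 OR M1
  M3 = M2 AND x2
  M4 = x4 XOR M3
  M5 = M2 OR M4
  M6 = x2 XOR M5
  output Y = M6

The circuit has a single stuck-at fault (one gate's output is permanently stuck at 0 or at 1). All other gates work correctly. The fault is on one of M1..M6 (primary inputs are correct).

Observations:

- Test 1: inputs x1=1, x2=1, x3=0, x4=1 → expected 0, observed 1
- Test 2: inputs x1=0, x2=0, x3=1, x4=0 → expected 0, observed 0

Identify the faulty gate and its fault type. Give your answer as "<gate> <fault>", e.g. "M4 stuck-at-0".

M5 stuck-at-0

Fault-free values for test 1 (x1=1, x2=1, x3=0, x4=1): M1=0, M2=1, M3=1, M4=0, M5=1, M6=0, giving Y=0. Observed 1.
Test 1: faults giving observed 1 are {M5 stuck-at-0, M6 stuck-at-1}.
Test 2 (x1=0, x2=0, x3=1, x4=0): fault-free M1=0, M2=0, M3=0, M4=0, M5=0, M6=0 → 0; observed 0. Eliminates M6 stuck-at-1.
Only M5 stuck-at-0 is consistent with every test.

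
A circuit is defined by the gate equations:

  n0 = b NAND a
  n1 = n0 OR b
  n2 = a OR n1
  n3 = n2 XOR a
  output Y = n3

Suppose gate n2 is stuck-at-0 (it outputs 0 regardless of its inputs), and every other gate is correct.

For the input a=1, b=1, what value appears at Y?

1

Propagate with n2 forced: n0=0, n1=1, n2=0 [stuck-at-0], n3=1.
So Y = 1. (Without the fault it would be 0.)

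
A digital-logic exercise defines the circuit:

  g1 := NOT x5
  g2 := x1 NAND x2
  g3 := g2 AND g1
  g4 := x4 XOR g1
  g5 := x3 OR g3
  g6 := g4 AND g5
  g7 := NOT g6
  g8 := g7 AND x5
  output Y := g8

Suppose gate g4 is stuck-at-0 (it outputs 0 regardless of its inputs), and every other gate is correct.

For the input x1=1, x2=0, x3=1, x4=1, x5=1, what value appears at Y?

Propagate with g4 forced: g1=0, g2=1, g3=0, g4=0 [stuck-at-0], g5=1, g6=0, g7=1, g8=1.
So Y = 1. (Without the fault it would be 0.)

1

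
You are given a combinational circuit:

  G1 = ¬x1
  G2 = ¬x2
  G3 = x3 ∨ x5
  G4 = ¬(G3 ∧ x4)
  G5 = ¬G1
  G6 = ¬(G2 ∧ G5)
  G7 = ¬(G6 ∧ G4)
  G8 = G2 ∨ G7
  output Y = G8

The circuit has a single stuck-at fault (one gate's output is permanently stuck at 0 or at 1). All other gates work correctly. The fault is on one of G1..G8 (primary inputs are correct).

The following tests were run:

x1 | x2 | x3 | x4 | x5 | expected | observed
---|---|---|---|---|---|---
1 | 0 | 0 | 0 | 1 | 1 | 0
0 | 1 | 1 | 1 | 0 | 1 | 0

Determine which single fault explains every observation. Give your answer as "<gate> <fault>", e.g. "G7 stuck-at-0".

G8 stuck-at-0

Fault-free values for test 1 (x1=1, x2=0, x3=0, x4=0, x5=1): G1=0, G2=1, G3=1, G4=1, G5=1, G6=0, G7=1, G8=1, giving Y=1. Observed 0.
Test 1: faults giving observed 0 are {G2 stuck-at-0, G8 stuck-at-0}.
Test 2 (x1=0, x2=1, x3=1, x4=1, x5=0): fault-free G1=1, G2=0, G3=1, G4=0, G5=0, G6=1, G7=1, G8=1 → 1; observed 0. Eliminates G2 stuck-at-0.
Only G8 stuck-at-0 is consistent with every test.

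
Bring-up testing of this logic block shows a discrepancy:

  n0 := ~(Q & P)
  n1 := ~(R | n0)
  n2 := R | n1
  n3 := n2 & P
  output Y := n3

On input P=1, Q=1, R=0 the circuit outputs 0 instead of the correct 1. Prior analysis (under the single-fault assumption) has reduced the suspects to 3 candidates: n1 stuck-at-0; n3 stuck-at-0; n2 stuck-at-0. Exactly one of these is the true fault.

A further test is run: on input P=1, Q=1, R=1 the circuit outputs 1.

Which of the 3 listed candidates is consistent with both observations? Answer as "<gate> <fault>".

Evaluate each candidate on input P=1, Q=1, R=1:
  n1 stuck-at-0: n0=0, n1=0 [stuck-at-0], n2=1, n3=1 → 1 — matches
  n3 stuck-at-0: n0=0, n1=0, n2=1, n3=0 [stuck-at-0] → 0 — eliminated
  n2 stuck-at-0: n0=0, n1=0, n2=0 [stuck-at-0], n3=0 → 0 — eliminated
Only n1 stuck-at-0 reproduces the observed 1.

n1 stuck-at-0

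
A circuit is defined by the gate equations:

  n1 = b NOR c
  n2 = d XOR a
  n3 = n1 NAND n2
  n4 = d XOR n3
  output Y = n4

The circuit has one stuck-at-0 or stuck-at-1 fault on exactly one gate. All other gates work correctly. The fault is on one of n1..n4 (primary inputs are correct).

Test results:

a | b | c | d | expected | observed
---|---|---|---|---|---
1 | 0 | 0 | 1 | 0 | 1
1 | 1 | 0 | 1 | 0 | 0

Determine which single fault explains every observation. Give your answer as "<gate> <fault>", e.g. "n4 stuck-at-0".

n2 stuck-at-1

Fault-free values for test 1 (a=1, b=0, c=0, d=1): n1=1, n2=0, n3=1, n4=0, giving Y=0. Observed 1.
Test 1: faults giving observed 1 are {n2 stuck-at-1, n3 stuck-at-0, n4 stuck-at-1}.
Test 2 (a=1, b=1, c=0, d=1): fault-free n1=0, n2=0, n3=1, n4=0 → 0; observed 0. Eliminates n3 stuck-at-0, n4 stuck-at-1.
Only n2 stuck-at-1 is consistent with every test.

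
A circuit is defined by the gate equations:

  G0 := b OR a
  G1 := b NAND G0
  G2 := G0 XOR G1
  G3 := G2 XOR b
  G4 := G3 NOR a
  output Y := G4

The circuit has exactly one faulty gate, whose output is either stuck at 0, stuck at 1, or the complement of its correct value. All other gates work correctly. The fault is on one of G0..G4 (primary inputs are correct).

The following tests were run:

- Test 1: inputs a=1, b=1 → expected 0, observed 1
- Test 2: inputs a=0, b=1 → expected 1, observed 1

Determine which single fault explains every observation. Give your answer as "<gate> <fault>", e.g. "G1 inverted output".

Fault-free values for test 1 (a=1, b=1): G0=1, G1=0, G2=1, G3=0, G4=0, giving Y=0. Observed 1.
Test 1: faults giving observed 1 are {G4 stuck-at-1, G4 inverted output}.
Test 2 (a=0, b=1): fault-free G0=1, G1=0, G2=1, G3=0, G4=1 → 1; observed 1. Eliminates G4 inverted output.
Only G4 stuck-at-1 is consistent with every test.

G4 stuck-at-1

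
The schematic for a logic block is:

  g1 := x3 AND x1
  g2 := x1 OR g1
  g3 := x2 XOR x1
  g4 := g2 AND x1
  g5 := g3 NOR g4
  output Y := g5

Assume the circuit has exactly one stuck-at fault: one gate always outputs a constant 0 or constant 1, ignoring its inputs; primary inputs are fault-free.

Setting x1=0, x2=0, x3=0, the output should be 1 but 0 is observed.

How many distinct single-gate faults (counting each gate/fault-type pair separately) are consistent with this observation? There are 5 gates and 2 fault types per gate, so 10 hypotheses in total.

3

Fault-free: g1=0, g2=0, g3=0, g4=0, g5=1 → 1. Observed 0.
  g1 stuck-at-0: output 1 ✗
  g1 stuck-at-1: output 1 ✗
  g2 stuck-at-0: output 1 ✗
  g2 stuck-at-1: output 1 ✗
  g3 stuck-at-0: output 1 ✗
  g3 stuck-at-1: output 0 ✓
  g4 stuck-at-0: output 1 ✗
  g4 stuck-at-1: output 0 ✓
  g5 stuck-at-0: output 0 ✓
  g5 stuck-at-1: output 1 ✗
Consistent faults: {g3 stuck-at-1, g4 stuck-at-1, g5 stuck-at-0} — 3 in all.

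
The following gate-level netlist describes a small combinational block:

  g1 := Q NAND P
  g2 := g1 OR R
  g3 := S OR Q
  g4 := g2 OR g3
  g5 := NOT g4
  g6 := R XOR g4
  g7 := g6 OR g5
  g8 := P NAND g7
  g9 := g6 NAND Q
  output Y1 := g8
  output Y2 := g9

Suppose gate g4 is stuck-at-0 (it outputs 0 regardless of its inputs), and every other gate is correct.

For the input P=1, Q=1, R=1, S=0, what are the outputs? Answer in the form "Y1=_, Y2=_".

Propagate with g4 forced: g1=0, g2=1, g3=1, g4=0 [stuck-at-0], g5=1, g6=1, g7=1, g8=0, g9=0.
So the outputs are Y1=0, Y2=0. (Without the fault they would be Y1=1, Y2=1.)

Y1=0, Y2=0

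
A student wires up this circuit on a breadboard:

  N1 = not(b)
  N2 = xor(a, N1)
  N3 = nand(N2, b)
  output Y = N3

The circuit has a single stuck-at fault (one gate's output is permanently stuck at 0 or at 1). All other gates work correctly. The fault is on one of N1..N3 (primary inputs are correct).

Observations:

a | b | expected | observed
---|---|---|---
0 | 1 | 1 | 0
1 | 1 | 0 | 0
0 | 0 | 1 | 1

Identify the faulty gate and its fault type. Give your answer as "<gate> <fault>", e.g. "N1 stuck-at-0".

Fault-free values for test 1 (a=0, b=1): N1=0, N2=0, N3=1, giving Y=1. Observed 0.
Test 1: faults giving observed 0 are {N1 stuck-at-1, N2 stuck-at-1, N3 stuck-at-0}.
Test 2 (a=1, b=1): fault-free N1=0, N2=1, N3=0 → 0; observed 0. Eliminates N1 stuck-at-1.
Test 3 (a=0, b=0): fault-free N1=1, N2=1, N3=1 → 1; observed 1. Eliminates N3 stuck-at-0.
Only N2 stuck-at-1 is consistent with every test.

N2 stuck-at-1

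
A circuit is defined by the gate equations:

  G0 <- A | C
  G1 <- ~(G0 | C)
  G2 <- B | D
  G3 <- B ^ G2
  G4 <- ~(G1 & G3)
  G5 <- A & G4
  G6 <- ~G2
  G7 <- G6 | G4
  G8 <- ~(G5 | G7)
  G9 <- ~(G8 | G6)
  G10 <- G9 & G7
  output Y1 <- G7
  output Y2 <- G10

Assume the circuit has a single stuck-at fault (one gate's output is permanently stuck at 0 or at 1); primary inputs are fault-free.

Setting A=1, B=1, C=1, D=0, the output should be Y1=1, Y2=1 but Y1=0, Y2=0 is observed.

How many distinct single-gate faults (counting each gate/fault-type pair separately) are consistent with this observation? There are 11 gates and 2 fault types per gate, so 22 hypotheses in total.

Fault-free: G0=1, G1=0, G2=1, G3=0, G4=1, G5=1, G6=0, G7=1, G8=0, G9=1, G10=1 → Y1=1, Y2=1. Observed Y1=0, Y2=0.
  G0: none of the 2 fault types match ✗
  G1: none of the 2 fault types match ✗
  G2: none of the 2 fault types match ✗
  G3: none of the 2 fault types match ✗
  G4: stuck-at-0 ✓; others ✗
  G5: none of the 2 fault types match ✗
  G6: none of the 2 fault types match ✗
  G7: stuck-at-0 ✓; others ✗
  G8: none of the 2 fault types match ✗
  G9: none of the 2 fault types match ✗
  G10: none of the 2 fault types match ✗
Consistent faults: {G4 stuck-at-0, G7 stuck-at-0} — 2 in all.

2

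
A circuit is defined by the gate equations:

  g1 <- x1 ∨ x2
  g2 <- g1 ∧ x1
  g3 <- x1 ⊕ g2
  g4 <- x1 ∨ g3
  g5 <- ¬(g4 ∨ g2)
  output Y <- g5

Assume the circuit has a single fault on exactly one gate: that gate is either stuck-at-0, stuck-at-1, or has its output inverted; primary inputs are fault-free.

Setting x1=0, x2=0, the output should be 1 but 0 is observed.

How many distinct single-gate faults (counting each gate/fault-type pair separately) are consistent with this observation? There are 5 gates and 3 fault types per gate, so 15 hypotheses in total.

Fault-free: g1=0, g2=0, g3=0, g4=0, g5=1 → 1. Observed 0.
  g1: none of the 3 fault types match ✗
  g2: stuck-at-1, inverted output ✓; others ✗
  g3: stuck-at-1, inverted output ✓; others ✗
  g4: stuck-at-1, inverted output ✓; others ✗
  g5: stuck-at-0, inverted output ✓; others ✗
Consistent faults: {g2 stuck-at-1, g2 inverted output, g3 stuck-at-1, g3 inverted output, g4 stuck-at-1, g4 inverted output, g5 stuck-at-0, g5 inverted output} — 8 in all.

8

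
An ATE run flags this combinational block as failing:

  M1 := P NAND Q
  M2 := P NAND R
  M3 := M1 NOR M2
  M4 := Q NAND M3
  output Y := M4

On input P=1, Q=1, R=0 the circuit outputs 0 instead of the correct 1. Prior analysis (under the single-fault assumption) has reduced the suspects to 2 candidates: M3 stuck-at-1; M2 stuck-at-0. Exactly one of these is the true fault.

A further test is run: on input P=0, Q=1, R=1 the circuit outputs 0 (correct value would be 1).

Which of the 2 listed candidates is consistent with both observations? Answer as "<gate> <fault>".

M3 stuck-at-1

Evaluate each candidate on input P=0, Q=1, R=1:
  M3 stuck-at-1: M1=1, M2=1, M3=1 [stuck-at-1], M4=0 → 0 — matches
  M2 stuck-at-0: M1=1, M2=0 [stuck-at-0], M3=0, M4=1 → 1 — eliminated
Only M3 stuck-at-1 reproduces the observed 0.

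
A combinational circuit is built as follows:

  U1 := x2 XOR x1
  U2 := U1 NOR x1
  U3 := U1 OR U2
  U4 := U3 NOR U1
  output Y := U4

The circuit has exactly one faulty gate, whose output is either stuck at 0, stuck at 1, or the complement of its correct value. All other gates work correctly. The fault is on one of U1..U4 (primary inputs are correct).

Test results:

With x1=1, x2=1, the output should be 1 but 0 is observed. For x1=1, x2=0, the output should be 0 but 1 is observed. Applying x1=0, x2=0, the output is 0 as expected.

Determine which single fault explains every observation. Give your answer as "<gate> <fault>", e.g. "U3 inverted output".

Fault-free values for test 1 (x1=1, x2=1): U1=0, U2=0, U3=0, U4=1, giving Y=1. Observed 0.
Test 1: faults giving observed 0 are {U1 stuck-at-1, U1 inverted output, U2 stuck-at-1, U2 inverted output, U3 stuck-at-1, U3 inverted output, U4 stuck-at-0, U4 inverted output}.
Test 2 (x1=1, x2=0): fault-free U1=1, U2=0, U3=1, U4=0 → 0; observed 1. Eliminates U1 stuck-at-1, U2 stuck-at-1, U2 inverted output, U3 stuck-at-1, U3 inverted output, U4 stuck-at-0.
Test 3 (x1=0, x2=0): fault-free U1=0, U2=1, U3=1, U4=0 → 0; observed 0. Eliminates U4 inverted output.
Only U1 inverted output is consistent with every test.

U1 inverted output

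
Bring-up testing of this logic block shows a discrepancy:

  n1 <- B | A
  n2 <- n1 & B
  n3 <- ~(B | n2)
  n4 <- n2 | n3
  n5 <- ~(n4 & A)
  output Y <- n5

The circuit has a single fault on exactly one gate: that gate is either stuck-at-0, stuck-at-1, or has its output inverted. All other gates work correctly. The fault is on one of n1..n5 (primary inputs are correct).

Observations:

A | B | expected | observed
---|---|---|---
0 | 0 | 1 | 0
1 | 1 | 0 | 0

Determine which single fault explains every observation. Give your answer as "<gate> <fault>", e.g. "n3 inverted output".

Fault-free values for test 1 (A=0, B=0): n1=0, n2=0, n3=1, n4=1, n5=1, giving Y=1. Observed 0.
Test 1: faults giving observed 0 are {n5 stuck-at-0, n5 inverted output}.
Test 2 (A=1, B=1): fault-free n1=1, n2=1, n3=0, n4=1, n5=0 → 0; observed 0. Eliminates n5 inverted output.
Only n5 stuck-at-0 is consistent with every test.

n5 stuck-at-0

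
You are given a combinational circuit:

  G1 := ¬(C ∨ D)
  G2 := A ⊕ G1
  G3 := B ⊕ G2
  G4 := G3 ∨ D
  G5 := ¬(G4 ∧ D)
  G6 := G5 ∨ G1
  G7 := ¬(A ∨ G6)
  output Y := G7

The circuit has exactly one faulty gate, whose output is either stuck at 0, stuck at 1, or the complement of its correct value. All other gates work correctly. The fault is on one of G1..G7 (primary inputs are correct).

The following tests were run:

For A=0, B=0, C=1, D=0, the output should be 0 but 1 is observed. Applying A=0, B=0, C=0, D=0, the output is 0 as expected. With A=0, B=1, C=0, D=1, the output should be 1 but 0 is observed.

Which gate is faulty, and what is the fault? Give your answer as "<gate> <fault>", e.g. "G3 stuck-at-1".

G5 inverted output

Fault-free values for test 1 (A=0, B=0, C=1, D=0): G1=0, G2=0, G3=0, G4=0, G5=1, G6=1, G7=0, giving Y=0. Observed 1.
Test 1: faults giving observed 1 are {G5 stuck-at-0, G5 inverted output, G6 stuck-at-0, G6 inverted output, G7 stuck-at-1, G7 inverted output}.
Test 2 (A=0, B=0, C=0, D=0): fault-free G1=1, G2=1, G3=1, G4=1, G5=1, G6=1, G7=0 → 0; observed 0. Eliminates G6 stuck-at-0, G6 inverted output, G7 stuck-at-1, G7 inverted output.
Test 3 (A=0, B=1, C=0, D=1): fault-free G1=0, G2=0, G3=1, G4=1, G5=0, G6=0, G7=1 → 1; observed 0. Eliminates G5 stuck-at-0.
Only G5 inverted output is consistent with every test.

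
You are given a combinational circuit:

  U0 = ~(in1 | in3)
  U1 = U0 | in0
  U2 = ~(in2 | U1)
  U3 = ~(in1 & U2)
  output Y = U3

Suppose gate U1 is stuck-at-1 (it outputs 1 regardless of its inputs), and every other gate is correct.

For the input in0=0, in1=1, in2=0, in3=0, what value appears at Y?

Propagate with U1 forced: U0=0, U1=1 [stuck-at-1], U2=0, U3=1.
So Y = 1. (Without the fault it would be 0.)

1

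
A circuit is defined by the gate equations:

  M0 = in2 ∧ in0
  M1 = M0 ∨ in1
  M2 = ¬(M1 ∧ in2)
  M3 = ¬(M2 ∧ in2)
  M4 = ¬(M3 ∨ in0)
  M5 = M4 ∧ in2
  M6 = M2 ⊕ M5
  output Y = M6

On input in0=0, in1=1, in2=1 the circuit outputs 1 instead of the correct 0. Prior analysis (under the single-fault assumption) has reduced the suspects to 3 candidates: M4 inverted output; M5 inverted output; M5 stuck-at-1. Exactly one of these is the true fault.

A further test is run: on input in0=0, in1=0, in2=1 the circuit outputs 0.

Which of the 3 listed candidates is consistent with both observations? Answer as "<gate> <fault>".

Evaluate each candidate on input in0=0, in1=0, in2=1:
  M4 inverted output: M0=0, M1=0, M2=1, M3=0, M4=0 [inverted output], M5=0, M6=1 → 1 — eliminated
  M5 inverted output: M0=0, M1=0, M2=1, M3=0, M4=1, M5=0 [inverted output], M6=1 → 1 — eliminated
  M5 stuck-at-1: M0=0, M1=0, M2=1, M3=0, M4=1, M5=1 [stuck-at-1], M6=0 → 0 — matches
Only M5 stuck-at-1 reproduces the observed 0.

M5 stuck-at-1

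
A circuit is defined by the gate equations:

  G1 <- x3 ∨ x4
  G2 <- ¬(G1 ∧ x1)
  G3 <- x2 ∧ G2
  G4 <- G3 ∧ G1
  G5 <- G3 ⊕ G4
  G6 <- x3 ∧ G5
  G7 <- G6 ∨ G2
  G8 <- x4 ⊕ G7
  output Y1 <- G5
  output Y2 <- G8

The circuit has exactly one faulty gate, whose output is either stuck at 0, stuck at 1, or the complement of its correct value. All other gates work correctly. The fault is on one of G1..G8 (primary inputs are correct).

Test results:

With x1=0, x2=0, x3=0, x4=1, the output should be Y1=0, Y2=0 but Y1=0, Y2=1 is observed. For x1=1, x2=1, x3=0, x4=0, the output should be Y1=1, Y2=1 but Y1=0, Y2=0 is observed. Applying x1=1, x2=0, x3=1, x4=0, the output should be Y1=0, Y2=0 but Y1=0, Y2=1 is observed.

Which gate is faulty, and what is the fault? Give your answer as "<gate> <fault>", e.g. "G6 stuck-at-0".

Fault-free values for test 1 (x1=0, x2=0, x3=0, x4=1): G1=1, G2=1, G3=0, G4=0, G5=0, G6=0, G7=1, G8=0, giving Y1=0, Y2=0. Observed Y1=0, Y2=1.
Test 1: faults giving observed Y1=0, Y2=1 are {G2 stuck-at-0, G2 inverted output, G7 stuck-at-0, G7 inverted output, G8 stuck-at-1, G8 inverted output}.
Test 2 (x1=1, x2=1, x3=0, x4=0): fault-free G1=0, G2=1, G3=1, G4=0, G5=1, G6=0, G7=1, G8=1 → Y1=1, Y2=1; observed Y1=0, Y2=0. Eliminates G7 stuck-at-0, G7 inverted output, G8 stuck-at-1, G8 inverted output.
Test 3 (x1=1, x2=0, x3=1, x4=0): fault-free G1=1, G2=0, G3=0, G4=0, G5=0, G6=0, G7=0, G8=0 → Y1=0, Y2=0; observed Y1=0, Y2=1. Eliminates G2 stuck-at-0.
Only G2 inverted output is consistent with every test.

G2 inverted output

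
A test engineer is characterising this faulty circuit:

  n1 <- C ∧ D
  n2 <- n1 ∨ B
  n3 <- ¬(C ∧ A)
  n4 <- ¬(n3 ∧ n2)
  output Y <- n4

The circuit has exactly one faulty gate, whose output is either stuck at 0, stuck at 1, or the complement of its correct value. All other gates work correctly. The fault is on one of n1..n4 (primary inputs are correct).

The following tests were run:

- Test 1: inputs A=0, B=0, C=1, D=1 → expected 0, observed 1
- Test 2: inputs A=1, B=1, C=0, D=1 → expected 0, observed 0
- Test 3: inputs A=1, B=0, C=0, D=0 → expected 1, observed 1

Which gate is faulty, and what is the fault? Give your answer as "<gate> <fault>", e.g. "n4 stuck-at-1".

n1 stuck-at-0

Fault-free values for test 1 (A=0, B=0, C=1, D=1): n1=1, n2=1, n3=1, n4=0, giving Y=0. Observed 1.
Test 1: faults giving observed 1 are {n1 stuck-at-0, n1 inverted output, n2 stuck-at-0, n2 inverted output, n3 stuck-at-0, n3 inverted output, n4 stuck-at-1, n4 inverted output}.
Test 2 (A=1, B=1, C=0, D=1): fault-free n1=0, n2=1, n3=1, n4=0 → 0; observed 0. Eliminates n2 stuck-at-0, n2 inverted output, n3 stuck-at-0, n3 inverted output, n4 stuck-at-1, n4 inverted output.
Test 3 (A=1, B=0, C=0, D=0): fault-free n1=0, n2=0, n3=1, n4=1 → 1; observed 1. Eliminates n1 inverted output.
Only n1 stuck-at-0 is consistent with every test.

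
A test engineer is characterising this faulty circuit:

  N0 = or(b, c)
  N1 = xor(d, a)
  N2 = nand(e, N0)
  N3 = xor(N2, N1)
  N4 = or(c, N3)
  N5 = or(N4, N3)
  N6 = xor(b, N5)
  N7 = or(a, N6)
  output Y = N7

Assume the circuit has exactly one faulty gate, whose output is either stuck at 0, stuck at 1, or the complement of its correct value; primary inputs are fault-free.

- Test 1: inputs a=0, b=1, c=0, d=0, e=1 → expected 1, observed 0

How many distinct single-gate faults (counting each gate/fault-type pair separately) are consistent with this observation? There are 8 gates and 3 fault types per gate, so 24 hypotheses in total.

16

Fault-free: N0=1, N1=0, N2=0, N3=0, N4=0, N5=0, N6=1, N7=1 → 1. Observed 0.
  N0: stuck-at-0, inverted output ✓; others ✗
  N1: stuck-at-1, inverted output ✓; others ✗
  N2: stuck-at-1, inverted output ✓; others ✗
  N3: stuck-at-1, inverted output ✓; others ✗
  N4: stuck-at-1, inverted output ✓; others ✗
  N5: stuck-at-1, inverted output ✓; others ✗
  N6: stuck-at-0, inverted output ✓; others ✗
  N7: stuck-at-0, inverted output ✓; others ✗
Consistent faults: {N0 stuck-at-0, N0 inverted output, N1 stuck-at-1, N1 inverted output, N2 stuck-at-1, N2 inverted output, N3 stuck-at-1, N3 inverted output, N4 stuck-at-1, N4 inverted output, N5 stuck-at-1, N5 inverted output, N6 stuck-at-0, N6 inverted output, N7 stuck-at-0, N7 inverted output} — 16 in all.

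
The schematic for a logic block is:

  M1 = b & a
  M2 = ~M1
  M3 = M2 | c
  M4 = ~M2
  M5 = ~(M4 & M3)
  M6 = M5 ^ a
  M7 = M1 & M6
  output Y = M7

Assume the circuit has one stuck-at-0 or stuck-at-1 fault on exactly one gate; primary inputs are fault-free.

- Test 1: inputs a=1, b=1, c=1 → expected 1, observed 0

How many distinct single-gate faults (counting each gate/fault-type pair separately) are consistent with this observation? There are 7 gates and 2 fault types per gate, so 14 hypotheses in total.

Fault-free: M1=1, M2=0, M3=1, M4=1, M5=0, M6=1, M7=1 → 1. Observed 0.
  M1 stuck-at-0: output 0 ✓
  M1 stuck-at-1: output 1 ✗
  M2 stuck-at-0: output 1 ✗
  M2 stuck-at-1: output 0 ✓
  M3 stuck-at-0: output 0 ✓
  M3 stuck-at-1: output 1 ✗
  M4 stuck-at-0: output 0 ✓
  M4 stuck-at-1: output 1 ✗
  M5 stuck-at-0: output 1 ✗
  M5 stuck-at-1: output 0 ✓
  M6 stuck-at-0: output 0 ✓
  M6 stuck-at-1: output 1 ✗
  M7 stuck-at-0: output 0 ✓
  M7 stuck-at-1: output 1 ✗
Consistent faults: {M1 stuck-at-0, M2 stuck-at-1, M3 stuck-at-0, M4 stuck-at-0, M5 stuck-at-1, M6 stuck-at-0, M7 stuck-at-0} — 7 in all.

7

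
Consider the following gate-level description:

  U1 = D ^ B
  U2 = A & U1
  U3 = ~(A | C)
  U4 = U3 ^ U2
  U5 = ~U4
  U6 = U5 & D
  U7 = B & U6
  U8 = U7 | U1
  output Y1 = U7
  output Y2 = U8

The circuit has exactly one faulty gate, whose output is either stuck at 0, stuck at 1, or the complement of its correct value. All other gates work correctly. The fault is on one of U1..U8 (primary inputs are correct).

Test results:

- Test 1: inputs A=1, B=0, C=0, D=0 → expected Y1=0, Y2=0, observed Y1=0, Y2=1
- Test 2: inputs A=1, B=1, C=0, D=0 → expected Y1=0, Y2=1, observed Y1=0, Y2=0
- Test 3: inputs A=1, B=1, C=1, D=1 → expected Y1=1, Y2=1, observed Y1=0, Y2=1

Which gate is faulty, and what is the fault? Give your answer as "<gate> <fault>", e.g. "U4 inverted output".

Fault-free values for test 1 (A=1, B=0, C=0, D=0): U1=0, U2=0, U3=0, U4=0, U5=1, U6=0, U7=0, U8=0, giving Y1=0, Y2=0. Observed Y1=0, Y2=1.
Test 1: faults giving observed Y1=0, Y2=1 are {U1 stuck-at-1, U1 inverted output, U8 stuck-at-1, U8 inverted output}.
Test 2 (A=1, B=1, C=0, D=0): fault-free U1=1, U2=1, U3=0, U4=1, U5=0, U6=0, U7=0, U8=1 → Y1=0, Y2=1; observed Y1=0, Y2=0. Eliminates U1 stuck-at-1, U8 stuck-at-1.
Test 3 (A=1, B=1, C=1, D=1): fault-free U1=0, U2=0, U3=0, U4=0, U5=1, U6=1, U7=1, U8=1 → Y1=1, Y2=1; observed Y1=0, Y2=1. Eliminates U8 inverted output.
Only U1 inverted output is consistent with every test.

U1 inverted output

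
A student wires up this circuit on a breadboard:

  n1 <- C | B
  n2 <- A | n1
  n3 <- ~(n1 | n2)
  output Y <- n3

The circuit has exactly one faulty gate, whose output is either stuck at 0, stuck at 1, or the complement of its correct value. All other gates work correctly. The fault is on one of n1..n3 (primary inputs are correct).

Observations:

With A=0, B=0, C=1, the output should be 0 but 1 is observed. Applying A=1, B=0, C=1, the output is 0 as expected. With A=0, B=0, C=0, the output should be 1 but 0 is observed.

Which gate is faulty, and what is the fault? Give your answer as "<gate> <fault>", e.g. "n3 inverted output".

n1 inverted output

Fault-free values for test 1 (A=0, B=0, C=1): n1=1, n2=1, n3=0, giving Y=0. Observed 1.
Test 1: faults giving observed 1 are {n1 stuck-at-0, n1 inverted output, n3 stuck-at-1, n3 inverted output}.
Test 2 (A=1, B=0, C=1): fault-free n1=1, n2=1, n3=0 → 0; observed 0. Eliminates n3 stuck-at-1, n3 inverted output.
Test 3 (A=0, B=0, C=0): fault-free n1=0, n2=0, n3=1 → 1; observed 0. Eliminates n1 stuck-at-0.
Only n1 inverted output is consistent with every test.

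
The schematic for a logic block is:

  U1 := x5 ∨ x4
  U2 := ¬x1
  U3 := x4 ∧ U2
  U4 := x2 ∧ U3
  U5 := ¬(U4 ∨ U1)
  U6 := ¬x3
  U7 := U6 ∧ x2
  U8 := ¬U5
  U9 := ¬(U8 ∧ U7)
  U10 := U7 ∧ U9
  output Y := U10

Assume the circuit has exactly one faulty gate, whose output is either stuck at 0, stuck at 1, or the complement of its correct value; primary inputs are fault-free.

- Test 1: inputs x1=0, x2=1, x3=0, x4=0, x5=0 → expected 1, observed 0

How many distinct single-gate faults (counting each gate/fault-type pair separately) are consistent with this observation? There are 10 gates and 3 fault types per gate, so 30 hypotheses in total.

18

Fault-free: U1=0, U2=1, U3=0, U4=0, U5=1, U6=1, U7=1, U8=0, U9=1, U10=1 → 1. Observed 0.
  U1: stuck-at-1, inverted output ✓; others ✗
  U2: none of the 3 fault types match ✗
  U3: stuck-at-1, inverted output ✓; others ✗
  U4: stuck-at-1, inverted output ✓; others ✗
  U5: stuck-at-0, inverted output ✓; others ✗
  U6: stuck-at-0, inverted output ✓; others ✗
  U7: stuck-at-0, inverted output ✓; others ✗
  U8: stuck-at-1, inverted output ✓; others ✗
  U9: stuck-at-0, inverted output ✓; others ✗
  U10: stuck-at-0, inverted output ✓; others ✗
Consistent faults: {U1 stuck-at-1, U1 inverted output, U3 stuck-at-1, U3 inverted output, U4 stuck-at-1, U4 inverted output, U5 stuck-at-0, U5 inverted output, U6 stuck-at-0, U6 inverted output, U7 stuck-at-0, U7 inverted output, U8 stuck-at-1, U8 inverted output, U9 stuck-at-0, U9 inverted output, U10 stuck-at-0, U10 inverted output} — 18 in all.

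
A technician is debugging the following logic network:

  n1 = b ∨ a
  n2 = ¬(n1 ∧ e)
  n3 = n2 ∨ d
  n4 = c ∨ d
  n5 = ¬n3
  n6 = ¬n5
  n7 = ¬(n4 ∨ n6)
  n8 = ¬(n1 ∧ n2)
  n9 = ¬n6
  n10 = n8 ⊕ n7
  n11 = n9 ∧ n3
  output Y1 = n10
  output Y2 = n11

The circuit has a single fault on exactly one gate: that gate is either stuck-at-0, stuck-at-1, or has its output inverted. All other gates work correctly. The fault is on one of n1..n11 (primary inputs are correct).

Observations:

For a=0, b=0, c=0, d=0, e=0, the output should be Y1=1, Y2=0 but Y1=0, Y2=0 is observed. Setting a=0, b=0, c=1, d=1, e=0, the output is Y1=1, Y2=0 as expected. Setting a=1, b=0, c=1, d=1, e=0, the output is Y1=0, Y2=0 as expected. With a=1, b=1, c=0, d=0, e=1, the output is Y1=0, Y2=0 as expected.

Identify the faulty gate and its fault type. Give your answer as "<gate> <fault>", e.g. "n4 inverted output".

Fault-free values for test 1 (a=0, b=0, c=0, d=0, e=0): n1=0, n2=1, n3=1, n4=0, n5=0, n6=1, n7=0, n8=1, n9=0, n10=1, n11=0, giving Y1=1, Y2=0. Observed Y1=0, Y2=0.
Test 1: faults giving observed Y1=0, Y2=0 are {n1 stuck-at-1, n1 inverted output, n2 stuck-at-0, n2 inverted output, n3 stuck-at-0, n3 inverted output, n7 stuck-at-1, n7 inverted output, n8 stuck-at-0, n8 inverted output, n10 stuck-at-0, n10 inverted output}.
Test 2 (a=0, b=0, c=1, d=1, e=0): fault-free n1=0, n2=1, n3=1, n4=1, n5=0, n6=1, n7=0, n8=1, n9=0, n10=1, n11=0 → Y1=1, Y2=0; observed Y1=1, Y2=0. Eliminates n1 stuck-at-1, n1 inverted output, n7 stuck-at-1, n7 inverted output, n8 stuck-at-0, n8 inverted output, n10 stuck-at-0, n10 inverted output.
Test 3 (a=1, b=0, c=1, d=1, e=0): fault-free n1=1, n2=1, n3=1, n4=1, n5=0, n6=1, n7=0, n8=0, n9=0, n10=0, n11=0 → Y1=0, Y2=0; observed Y1=0, Y2=0. Eliminates n2 stuck-at-0, n2 inverted output.
Test 4 (a=1, b=1, c=0, d=0, e=1): fault-free n1=1, n2=0, n3=0, n4=0, n5=1, n6=0, n7=1, n8=1, n9=1, n10=0, n11=0 → Y1=0, Y2=0; observed Y1=0, Y2=0. Eliminates n3 inverted output.
Only n3 stuck-at-0 is consistent with every test.

n3 stuck-at-0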